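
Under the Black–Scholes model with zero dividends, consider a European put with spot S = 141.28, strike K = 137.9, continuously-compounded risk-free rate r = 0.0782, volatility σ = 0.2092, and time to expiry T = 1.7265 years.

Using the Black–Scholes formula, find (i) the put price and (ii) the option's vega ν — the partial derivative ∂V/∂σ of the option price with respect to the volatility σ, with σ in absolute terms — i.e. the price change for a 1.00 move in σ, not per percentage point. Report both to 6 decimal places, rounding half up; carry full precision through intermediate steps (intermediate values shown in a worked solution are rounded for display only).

price = 6.224362
ν = 57.284182

σ√T = 0.2092·√1.7265 = 0.274881
d₁ = (ln(S/K) + (r+σ²/2)T) / (σ√T) = (ln(141.28/137.9) + (0.0782+0.2092²/2)·1.7265) / 0.274881 = (0.024215 + 0.172792) / 0.274881 = 0.716699
d₂ = d₁ − σ√T = 0.716699 − 0.274881 = 0.441818
e^{−rT} = e^{−0.0782·1.7265} = 0.873705
N(−d₁) = 0.236780,  N(−d₂) = 0.329310
Put price V = K·e^{−rT}·N(−d₂) − S·N(−d₁) = 39.676625 − 33.452263 = 6.224362
φ(d₁) = (1/√(2π))·e^{−d₁²/2} = 0.308582
ν = S·φ(d₁)·√T = 57.284182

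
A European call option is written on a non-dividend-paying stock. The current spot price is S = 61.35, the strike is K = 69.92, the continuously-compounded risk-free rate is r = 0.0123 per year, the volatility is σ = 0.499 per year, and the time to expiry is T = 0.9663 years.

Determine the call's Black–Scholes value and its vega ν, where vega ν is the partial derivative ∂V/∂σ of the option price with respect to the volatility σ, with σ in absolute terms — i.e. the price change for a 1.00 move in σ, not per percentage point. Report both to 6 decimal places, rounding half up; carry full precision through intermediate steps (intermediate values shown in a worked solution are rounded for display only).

price = 9.125838
ν = 24.059066

σ√T = 0.499·√0.9663 = 0.490520
d₁ = (ln(S/K) + (r+σ²/2)T) / (σ√T) = (ln(61.35/69.92) + (0.0123+0.499²/2)·0.9663) / 0.490520 = (-0.130757 + 0.132190) / 0.490520 = 0.002923
d₂ = d₁ − σ√T = 0.002923 − 0.490520 = -0.487597
e^{−rT} = e^{−0.0123·0.9663} = 0.988185
N(d₁) = 0.501166,  N(d₂) = 0.312918
Call price V = S·N(d₁) − K·e^{−rT}·N(d₂) = 30.746539 − 21.620701 = 9.125838
φ(d₁) = (1/√(2π))·e^{−d₁²/2} = 0.398941
ν = S·φ(d₁)·√T = 24.059066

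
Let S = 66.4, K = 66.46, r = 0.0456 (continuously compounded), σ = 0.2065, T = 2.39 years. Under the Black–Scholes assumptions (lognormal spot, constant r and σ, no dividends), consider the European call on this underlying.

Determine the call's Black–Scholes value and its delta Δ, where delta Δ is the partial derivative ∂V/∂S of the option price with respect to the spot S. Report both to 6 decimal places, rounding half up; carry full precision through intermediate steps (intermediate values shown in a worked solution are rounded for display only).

σ√T = 0.2065·√2.39 = 0.319241
d₁ = (ln(S/K) + (r+σ²/2)T) / (σ√T) = (ln(66.4/66.46) + (0.0456+0.2065²/2)·2.39) / 0.319241 = (-0.000903 + 0.159941) / 0.319241 = 0.498176
d₂ = d₁ − σ√T = 0.498176 − 0.319241 = 0.178935
e^{−rT} = e^{−0.0456·2.39} = 0.896745
N(d₁) = 0.690820,  N(d₂) = 0.571005
Call price V = S·N(d₁) − K·e^{−rT}·N(d₂) = 45.870445 − 34.030588 = 11.839856
Δ = N(d₁) = 0.690820

price = 11.839856
Δ = 0.690820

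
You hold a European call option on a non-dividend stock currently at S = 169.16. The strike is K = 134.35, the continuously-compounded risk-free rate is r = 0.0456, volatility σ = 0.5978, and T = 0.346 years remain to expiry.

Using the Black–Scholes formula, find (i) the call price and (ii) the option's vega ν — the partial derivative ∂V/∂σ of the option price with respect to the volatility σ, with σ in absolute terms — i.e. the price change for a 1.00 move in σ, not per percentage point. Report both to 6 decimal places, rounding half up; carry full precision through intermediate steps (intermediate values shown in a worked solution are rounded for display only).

σ√T = 0.5978·√0.346 = 0.351637
d₁ = (ln(S/K) + (r+σ²/2)T) / (σ√T) = (ln(169.16/134.35) + (0.0456+0.5978²/2)·0.346) / 0.351637 = (0.230397 + 0.077602) / 0.351637 = 0.875900
d₂ = d₁ − σ√T = 0.875900 − 0.351637 = 0.524263
e^{−rT} = e^{−0.0456·0.346} = 0.984346
N(d₁) = 0.809458,  N(d₂) = 0.699952
Call price V = S·N(d₁) − K·e^{−rT}·N(d₂) = 136.927878 − 92.566536 = 44.361342
φ(d₁) = (1/√(2π))·e^{−d₁²/2} = 0.271841
ν = S·φ(d₁)·√T = 27.048942

price = 44.361342
ν = 27.048942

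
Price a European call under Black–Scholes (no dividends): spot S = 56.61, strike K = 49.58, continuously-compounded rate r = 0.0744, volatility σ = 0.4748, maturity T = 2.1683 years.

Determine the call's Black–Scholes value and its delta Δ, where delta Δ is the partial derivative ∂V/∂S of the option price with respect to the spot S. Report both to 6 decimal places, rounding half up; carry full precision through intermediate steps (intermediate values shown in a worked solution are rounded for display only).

price = 21.830656
Δ = 0.779341

σ√T = 0.4748·√2.1683 = 0.699150
d₁ = (ln(S/K) + (r+σ²/2)T) / (σ√T) = (ln(56.61/49.58) + (0.0744+0.4748²/2)·2.1683) / 0.699150 = (0.132598 + 0.405727) / 0.699150 = 0.769971
d₂ = d₁ − σ√T = 0.769971 − 0.699150 = 0.070821
e^{−rT} = e^{−0.0744·2.1683} = 0.851018
N(d₁) = 0.779341,  N(d₂) = 0.528230
Call price V = S·N(d₁) − K·e^{−rT}·N(d₂) = 44.118514 − 22.287858 = 21.830656
Δ = N(d₁) = 0.779341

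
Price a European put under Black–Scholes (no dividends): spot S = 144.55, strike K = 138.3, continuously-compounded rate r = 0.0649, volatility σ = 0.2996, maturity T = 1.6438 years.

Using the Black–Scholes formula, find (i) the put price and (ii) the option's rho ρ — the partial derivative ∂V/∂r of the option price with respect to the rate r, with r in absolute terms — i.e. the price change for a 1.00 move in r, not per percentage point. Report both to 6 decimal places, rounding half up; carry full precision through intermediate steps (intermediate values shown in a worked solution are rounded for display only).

σ√T = 0.2996·√1.6438 = 0.384119
d₁ = (ln(S/K) + (r+σ²/2)T) / (σ√T) = (ln(144.55/138.3) + (0.0649+0.2996²/2)·1.6438) / 0.384119 = (0.044200 + 0.180456) / 0.384119 = 0.584862
d₂ = d₁ − σ√T = 0.584862 − 0.384119 = 0.200742
e^{−rT} = e^{−0.0649·1.6438} = 0.898811
N(−d₁) = 0.279320,  N(−d₂) = 0.420450
Put price V = K·e^{−rT}·N(−d₂) − S·N(−d₁) = 52.264278 − 40.375761 = 11.888517
ρ = −K·T·e^{−rT}·N(−d₂) = -85.912020

price = 11.888517
ρ = -85.912020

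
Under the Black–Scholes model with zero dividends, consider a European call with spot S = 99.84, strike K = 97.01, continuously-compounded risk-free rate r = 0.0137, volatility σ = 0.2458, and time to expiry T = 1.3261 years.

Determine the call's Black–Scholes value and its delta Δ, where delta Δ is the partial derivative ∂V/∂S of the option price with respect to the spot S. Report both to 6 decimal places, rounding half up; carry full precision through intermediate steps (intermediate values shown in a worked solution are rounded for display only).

σ√T = 0.2458·√1.3261 = 0.283054
d₁ = (ln(S/K) + (r+σ²/2)T) / (σ√T) = (ln(99.84/97.01) + (0.0137+0.2458²/2)·1.3261) / 0.283054 = (0.028755 + 0.058227) / 0.283054 = 0.307299
d₂ = d₁ − σ√T = 0.307299 − 0.283054 = 0.024244
e^{−rT} = e^{−0.0137·1.3261} = 0.981996
N(d₁) = 0.620692,  N(d₂) = 0.509671
Call price V = S·N(d₁) − K·e^{−rT}·N(d₂) = 61.969895 − 48.553049 = 13.416847
Δ = N(d₁) = 0.620692

price = 13.416847
Δ = 0.620692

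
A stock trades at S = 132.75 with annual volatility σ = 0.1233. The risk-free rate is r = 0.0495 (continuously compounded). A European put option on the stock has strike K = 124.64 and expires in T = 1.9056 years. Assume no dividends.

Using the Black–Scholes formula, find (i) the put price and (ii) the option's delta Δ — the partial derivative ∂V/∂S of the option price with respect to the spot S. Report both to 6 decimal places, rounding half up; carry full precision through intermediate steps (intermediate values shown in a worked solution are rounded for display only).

price = 2.000347
Δ = -0.156331

σ√T = 0.1233·√1.9056 = 0.170208
d₁ = (ln(S/K) + (r+σ²/2)T) / (σ√T) = (ln(132.75/124.64) + (0.0495+0.1233²/2)·1.9056) / 0.170208 = (0.063038 + 0.108813) / 0.170208 = 1.009653
d₂ = d₁ − σ√T = 1.009653 − 0.170208 = 0.839445
e^{−rT} = e^{−0.0495·1.9056} = 0.909985
N(−d₁) = 0.156331,  N(−d₂) = 0.200610
Put price V = K·e^{−rT}·N(−d₂) − S·N(−d₁) = 22.753263 − 20.752916 = 2.000347
Δ = −N(−d₁) = -0.156331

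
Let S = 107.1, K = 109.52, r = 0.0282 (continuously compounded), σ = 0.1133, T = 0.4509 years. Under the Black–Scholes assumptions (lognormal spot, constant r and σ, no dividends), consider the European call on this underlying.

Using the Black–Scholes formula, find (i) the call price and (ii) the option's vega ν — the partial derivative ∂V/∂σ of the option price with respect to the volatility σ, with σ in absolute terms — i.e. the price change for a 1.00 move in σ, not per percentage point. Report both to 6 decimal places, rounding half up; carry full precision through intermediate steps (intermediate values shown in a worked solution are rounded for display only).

σ√T = 0.1133·√0.4509 = 0.076080
d₁ = (ln(S/K) + (r+σ²/2)T) / (σ√T) = (ln(107.1/109.52) + (0.0282+0.1133²/2)·0.4509) / 0.076080 = (-0.022344 + 0.015609) / 0.076080 = -0.088522
d₂ = d₁ − σ√T = -0.088522 − 0.076080 = -0.164602
e^{−rT} = e^{−0.0282·0.4509} = 0.987365
N(d₁) = 0.464731,  N(d₂) = 0.434629
Call price V = S·N(d₁) − K·e^{−rT}·N(d₂) = 49.772679 − 46.999104 = 2.773575
φ(d₁) = (1/√(2π))·e^{−d₁²/2} = 0.397382
ν = S·φ(d₁)·√T = 28.578410

price = 2.773575
ν = 28.578410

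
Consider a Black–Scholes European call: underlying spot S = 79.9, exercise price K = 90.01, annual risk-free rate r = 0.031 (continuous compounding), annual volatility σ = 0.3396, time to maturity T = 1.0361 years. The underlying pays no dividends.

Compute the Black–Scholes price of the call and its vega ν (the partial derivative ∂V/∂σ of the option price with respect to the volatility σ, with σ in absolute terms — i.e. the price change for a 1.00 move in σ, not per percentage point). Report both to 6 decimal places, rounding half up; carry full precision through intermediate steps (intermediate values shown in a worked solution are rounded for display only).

σ√T = 0.3396·√1.0361 = 0.345675
d₁ = (ln(S/K) + (r+σ²/2)T) / (σ√T) = (ln(79.9/90.01) + (0.031+0.3396²/2)·1.0361) / 0.345675 = (-0.119145 + 0.091865) / 0.345675 = -0.078918
d₂ = d₁ − σ√T = -0.078918 − 0.345675 = -0.424594
e^{−rT} = e^{−0.031·1.0361} = 0.968391
N(d₁) = 0.468549,  N(d₂) = 0.335566
Call price V = S·N(d₁) − K·e^{−rT}·N(d₂) = 37.437054 − 29.249617 = 8.187437
φ(d₁) = (1/√(2π))·e^{−d₁²/2} = 0.397702
ν = S·φ(d₁)·√T = 32.344860

price = 8.187437
ν = 32.344860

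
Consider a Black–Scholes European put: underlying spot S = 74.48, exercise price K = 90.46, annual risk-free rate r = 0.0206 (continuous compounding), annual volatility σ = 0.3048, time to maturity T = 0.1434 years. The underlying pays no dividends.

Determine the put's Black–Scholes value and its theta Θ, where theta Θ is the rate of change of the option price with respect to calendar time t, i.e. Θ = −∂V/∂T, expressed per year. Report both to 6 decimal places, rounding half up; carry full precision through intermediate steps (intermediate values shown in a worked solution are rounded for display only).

σ√T = 0.3048·√0.1434 = 0.115422
d₁ = (ln(S/K) + (r+σ²/2)T) / (σ√T) = (ln(74.48/90.46) + (0.0206+0.3048²/2)·0.1434) / 0.115422 = (-0.194377 + 0.009615) / 0.115422 = -1.600748
d₂ = d₁ − σ√T = -1.600748 − 0.115422 = -1.716170
e^{−rT} = e^{−0.0206·0.1434} = 0.997050
N(−d₁) = 0.945284,  N(−d₂) = 0.956935
Put price V = K·e^{−rT}·N(−d₂) − S·N(−d₁) = 86.308963 − 70.404725 = 15.904238
φ(d₁) = (1/√(2π))·e^{−d₁²/2} = 0.110788
Θ = −S·φ(d₁)·σ/(2√T) + r·K·e^{−rT}·N(−d₂) = −3.320804 + 1.777965 = -1.542840

price = 15.904238
Θ = -1.542840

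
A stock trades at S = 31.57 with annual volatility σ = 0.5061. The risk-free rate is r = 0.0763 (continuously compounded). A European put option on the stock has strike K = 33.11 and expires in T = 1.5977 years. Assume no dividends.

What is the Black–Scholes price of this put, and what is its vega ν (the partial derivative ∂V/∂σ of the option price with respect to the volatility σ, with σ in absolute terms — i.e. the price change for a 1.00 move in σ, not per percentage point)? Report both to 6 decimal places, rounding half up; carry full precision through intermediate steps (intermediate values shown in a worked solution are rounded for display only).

σ√T = 0.5061·√1.5977 = 0.639711
d₁ = (ln(S/K) + (r+σ²/2)T) / (σ√T) = (ln(31.57/33.11) + (0.0763+0.5061²/2)·1.5977) / 0.639711 = (-0.047628 + 0.326520) / 0.639711 = 0.435965
d₂ = d₁ − σ√T = 0.435965 − 0.639711 = -0.203746
e^{−rT} = e^{−0.0763·1.5977} = 0.885233
N(−d₁) = 0.331431,  N(−d₂) = 0.580724
Put price V = K·e^{−rT}·N(−d₂) − S·N(−d₁) = 17.021059 − 10.463279 = 6.557780
φ(d₁) = (1/√(2π))·e^{−d₁²/2} = 0.362775
ν = S·φ(d₁)·√T = 14.476383

price = 6.557780
ν = 14.476383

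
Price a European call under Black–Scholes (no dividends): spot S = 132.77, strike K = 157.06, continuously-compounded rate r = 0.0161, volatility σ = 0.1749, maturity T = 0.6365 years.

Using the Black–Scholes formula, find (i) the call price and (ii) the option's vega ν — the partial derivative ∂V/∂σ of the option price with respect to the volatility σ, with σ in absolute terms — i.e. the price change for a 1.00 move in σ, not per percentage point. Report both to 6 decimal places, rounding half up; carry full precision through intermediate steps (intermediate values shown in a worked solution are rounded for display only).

σ√T = 0.1749·√0.6365 = 0.139537
d₁ = (ln(S/K) + (r+σ²/2)T) / (σ√T) = (ln(132.77/157.06) + (0.0161+0.1749²/2)·0.6365) / 0.139537 = (-0.168010 + 0.019983) / 0.139537 = -1.060843
d₂ = d₁ − σ√T = -1.060843 − 0.139537 = -1.200379
e^{−rT} = e^{−0.0161·0.6365} = 0.989805
N(d₁) = 0.144381,  N(d₂) = 0.114996
Call price V = S·N(d₁) − K·e^{−rT}·N(d₂) = 19.169428 − 17.877131 = 1.292297
φ(d₁) = (1/√(2π))·e^{−d₁²/2} = 0.227266
ν = S·φ(d₁)·√T = 24.073239

price = 1.292297
ν = 24.073239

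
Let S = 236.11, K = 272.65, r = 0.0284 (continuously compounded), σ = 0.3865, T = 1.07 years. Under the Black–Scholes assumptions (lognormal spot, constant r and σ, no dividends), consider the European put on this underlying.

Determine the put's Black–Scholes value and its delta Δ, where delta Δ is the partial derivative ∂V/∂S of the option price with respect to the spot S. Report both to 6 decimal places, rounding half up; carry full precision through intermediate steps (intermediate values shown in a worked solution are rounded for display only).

σ√T = 0.3865·√1.07 = 0.399799
d₁ = (ln(S/K) + (r+σ²/2)T) / (σ√T) = (ln(236.11/272.65) + (0.0284+0.3865²/2)·1.07) / 0.399799 = (-0.143891 + 0.110308) / 0.399799 = -0.084001
d₂ = d₁ − σ√T = -0.084001 − 0.399799 = -0.483800
e^{−rT} = e^{−0.0284·1.07} = 0.970069
N(−d₁) = 0.533472,  N(−d₂) = 0.685736
Put price V = K·e^{−rT}·N(−d₂) − S·N(−d₁) = 181.369884 − 125.958147 = 55.411738
Δ = −N(−d₁) = -0.533472

price = 55.411738
Δ = -0.533472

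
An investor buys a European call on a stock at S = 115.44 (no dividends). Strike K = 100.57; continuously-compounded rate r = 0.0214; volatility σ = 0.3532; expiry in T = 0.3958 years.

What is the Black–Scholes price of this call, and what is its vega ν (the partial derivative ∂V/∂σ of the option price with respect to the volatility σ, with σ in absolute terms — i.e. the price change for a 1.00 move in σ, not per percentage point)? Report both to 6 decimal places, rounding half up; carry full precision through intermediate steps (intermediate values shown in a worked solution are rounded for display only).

price = 19.356906
ν = 21.543925

σ√T = 0.3532·√0.3958 = 0.222207
d₁ = (ln(S/K) + (r+σ²/2)T) / (σ√T) = (ln(115.44/100.57) + (0.0214+0.3532²/2)·0.3958) / 0.222207 = (0.137897 + 0.033158) / 0.222207 = 0.769799
d₂ = d₁ − σ√T = 0.769799 − 0.222207 = 0.547592
e^{−rT} = e^{−0.0214·0.3958} = 0.991566
N(d₁) = 0.779290,  N(d₂) = 0.708014
Call price V = S·N(d₁) − K·e^{−rT}·N(d₂) = 89.961294 − 70.604388 = 19.356906
φ(d₁) = (1/√(2π))·e^{−d₁²/2} = 0.296641
ν = S·φ(d₁)·√T = 21.543925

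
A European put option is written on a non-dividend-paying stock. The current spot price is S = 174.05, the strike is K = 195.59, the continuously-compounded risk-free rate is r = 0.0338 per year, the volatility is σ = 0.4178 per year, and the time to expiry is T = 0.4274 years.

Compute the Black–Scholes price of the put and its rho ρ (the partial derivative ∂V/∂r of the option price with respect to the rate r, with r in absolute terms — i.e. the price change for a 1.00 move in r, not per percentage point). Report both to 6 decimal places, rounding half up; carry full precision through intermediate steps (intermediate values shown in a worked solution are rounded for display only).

σ√T = 0.4178·√0.4274 = 0.273140
d₁ = (ln(S/K) + (r+σ²/2)T) / (σ√T) = (ln(174.05/195.59) + (0.0338+0.4178²/2)·0.4274) / 0.273140 = (-0.116678 + 0.051749) / 0.273140 = -0.237713
d₂ = d₁ − σ√T = -0.237713 − 0.273140 = -0.510854
e^{−rT} = e^{−0.0338·0.4274} = 0.985658
N(−d₁) = 0.593948,  N(−d₂) = 0.695273
Put price V = K·e^{−rT}·N(−d₂) − S·N(−d₁) = 134.038107 − 103.376704 = 30.661404
ρ = −K·T·e^{−rT}·N(−d₂) = -57.287887

price = 30.661404
ρ = -57.287887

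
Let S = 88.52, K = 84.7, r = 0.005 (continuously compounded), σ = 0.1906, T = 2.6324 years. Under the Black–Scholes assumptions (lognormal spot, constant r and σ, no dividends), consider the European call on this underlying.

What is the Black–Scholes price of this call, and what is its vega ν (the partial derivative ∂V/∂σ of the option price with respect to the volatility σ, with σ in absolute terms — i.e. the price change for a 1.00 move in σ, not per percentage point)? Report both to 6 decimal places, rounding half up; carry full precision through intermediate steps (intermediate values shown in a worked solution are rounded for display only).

price = 13.217703
ν = 54.081664

σ√T = 0.1906·√2.6324 = 0.309242
d₁ = (ln(S/K) + (r+σ²/2)T) / (σ√T) = (ln(88.52/84.7) + (0.005+0.1906²/2)·2.6324) / 0.309242 = (0.044113 + 0.060977) / 0.309242 = 0.339832
d₂ = d₁ − σ√T = 0.339832 − 0.309242 = 0.030589
e^{−rT} = e^{−0.005·2.6324} = 0.986924
N(d₁) = 0.633008,  N(d₂) = 0.512201
Call price V = S·N(d₁) − K·e^{−rT}·N(d₂) = 56.033898 − 42.816194 = 13.217703
φ(d₁) = (1/√(2π))·e^{−d₁²/2} = 0.376559
ν = S·φ(d₁)·√T = 54.081664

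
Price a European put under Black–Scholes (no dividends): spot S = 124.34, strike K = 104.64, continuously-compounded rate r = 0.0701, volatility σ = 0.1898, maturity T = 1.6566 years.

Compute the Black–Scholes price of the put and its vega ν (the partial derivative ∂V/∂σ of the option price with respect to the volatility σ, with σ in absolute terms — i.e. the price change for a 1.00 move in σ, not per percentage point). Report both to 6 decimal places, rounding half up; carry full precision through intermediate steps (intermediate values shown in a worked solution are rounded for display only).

σ√T = 0.1898·√1.6566 = 0.244290
d₁ = (ln(S/K) + (r+σ²/2)T) / (σ√T) = (ln(124.34/104.64) + (0.0701+0.1898²/2)·1.6566) / 0.244290 = (0.172494 + 0.145966) / 0.244290 = 1.303617
d₂ = d₁ − σ√T = 1.303617 − 0.244290 = 1.059328
e^{−rT} = e^{−0.0701·1.6566} = 0.890362
N(−d₁) = 0.096182,  N(−d₂) = 0.144725
Put price V = K·e^{−rT}·N(−d₂) − S·N(−d₁) = 13.483680 − 11.959272 = 1.524408
φ(d₁) = (1/√(2π))·e^{−d₁²/2} = 0.170563
ν = S·φ(d₁)·√T = 27.296422

price = 1.524408
ν = 27.296422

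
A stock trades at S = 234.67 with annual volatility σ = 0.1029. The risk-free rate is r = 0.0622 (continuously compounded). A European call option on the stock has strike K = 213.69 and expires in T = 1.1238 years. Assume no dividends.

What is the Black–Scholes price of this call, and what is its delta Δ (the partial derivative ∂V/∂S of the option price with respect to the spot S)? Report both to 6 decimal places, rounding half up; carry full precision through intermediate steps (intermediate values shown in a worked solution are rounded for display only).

σ√T = 0.1029·√1.1238 = 0.109084
d₁ = (ln(S/K) + (r+σ²/2)T) / (σ√T) = (ln(234.67/213.69) + (0.0622+0.1029²/2)·1.1238) / 0.109084 = (0.093654 + 0.075850) / 0.109084 = 1.553888
d₂ = d₁ − σ√T = 1.553888 − 0.109084 = 1.444805
e^{−rT} = e^{−0.0622·1.1238} = 0.932487
N(d₁) = 0.939894,  N(d₂) = 0.925744
Call price V = S·N(d₁) − K·e^{−rT}·N(d₂) = 220.565034 − 184.466530 = 36.098504
Δ = N(d₁) = 0.939894

price = 36.098504
Δ = 0.939894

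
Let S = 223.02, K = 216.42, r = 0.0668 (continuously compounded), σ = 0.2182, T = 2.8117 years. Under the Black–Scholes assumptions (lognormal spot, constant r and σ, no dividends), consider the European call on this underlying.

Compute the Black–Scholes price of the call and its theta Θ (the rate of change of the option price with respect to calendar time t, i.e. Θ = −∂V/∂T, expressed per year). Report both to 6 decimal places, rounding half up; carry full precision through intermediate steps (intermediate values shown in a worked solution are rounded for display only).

σ√T = 0.2182·√2.8117 = 0.365880
d₁ = (ln(S/K) + (r+σ²/2)T) / (σ√T) = (ln(223.02/216.42) + (0.0668+0.2182²/2)·2.8117) / 0.365880 = (0.030040 + 0.254756) / 0.365880 = 0.778386
d₂ = d₁ − σ√T = 0.778386 − 0.365880 = 0.412506
e^{−rT} = e^{−0.0668·2.8117} = 0.828763
N(d₁) = 0.781829,  N(d₂) = 0.660016
Call price V = S·N(d₁) − K·e^{−rT}·N(d₂) = 174.363573 − 118.380925 = 55.982648
φ(d₁) = (1/√(2π))·e^{−d₁²/2} = 0.294675
Θ = −S·φ(d₁)·σ/(2√T) − r·K·e^{−rT}·N(d₂) = −4.275903 − 7.907846 = -12.183749

price = 55.982648
Θ = -12.183749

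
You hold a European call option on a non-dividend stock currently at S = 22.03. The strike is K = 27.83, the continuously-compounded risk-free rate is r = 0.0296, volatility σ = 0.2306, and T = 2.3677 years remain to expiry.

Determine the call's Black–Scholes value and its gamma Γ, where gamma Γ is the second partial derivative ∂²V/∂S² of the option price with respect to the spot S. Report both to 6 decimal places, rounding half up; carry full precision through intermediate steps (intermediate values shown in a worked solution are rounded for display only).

σ√T = 0.2306·√2.3677 = 0.354832
d₁ = (ln(S/K) + (r+σ²/2)T) / (σ√T) = (ln(22.03/27.83) + (0.0296+0.2306²/2)·2.3677) / 0.354832 = (-0.233709 + 0.133037) / 0.354832 = -0.283719
d₂ = d₁ − σ√T = -0.283719 − 0.354832 = -0.638551
e^{−rT} = e^{−0.0296·2.3677} = 0.932316
N(d₁) = 0.388313,  N(d₂) = 0.261557
Call price V = S·N(d₁) − K·e^{−rT}·N(d₂) = 8.554530 − 6.786460 = 1.768070
φ(d₁) = (1/√(2π))·e^{−d₁²/2} = 0.383204
Γ = φ(d₁) / (S·σ·√T) = 0.049022

price = 1.768070
Γ = 0.049022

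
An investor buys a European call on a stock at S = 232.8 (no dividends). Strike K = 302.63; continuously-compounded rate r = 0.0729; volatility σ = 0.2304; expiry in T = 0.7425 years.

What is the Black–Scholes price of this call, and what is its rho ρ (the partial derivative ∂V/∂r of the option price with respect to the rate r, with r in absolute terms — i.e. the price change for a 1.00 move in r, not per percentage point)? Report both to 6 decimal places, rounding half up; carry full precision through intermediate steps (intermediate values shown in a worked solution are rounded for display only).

σ√T = 0.2304·√0.7425 = 0.198532
d₁ = (ln(S/K) + (r+σ²/2)T) / (σ√T) = (ln(232.8/302.63) + (0.0729+0.2304²/2)·0.7425) / 0.198532 = (-0.262331 + 0.073836) / 0.198532 = -0.949446
d₂ = d₁ − σ√T = -0.949446 − 0.198532 = -1.147978
e^{−rT} = e^{−0.0729·0.7425} = 0.947311
N(d₁) = 0.171197,  N(d₂) = 0.125489
Call price V = S·N(d₁) − K·e^{−rT}·N(d₂) = 39.854646 − 35.975714 = 3.878932
ρ = K·T·e^{−rT}·N(d₂) = 26.711968

price = 3.878932
ρ = 26.711968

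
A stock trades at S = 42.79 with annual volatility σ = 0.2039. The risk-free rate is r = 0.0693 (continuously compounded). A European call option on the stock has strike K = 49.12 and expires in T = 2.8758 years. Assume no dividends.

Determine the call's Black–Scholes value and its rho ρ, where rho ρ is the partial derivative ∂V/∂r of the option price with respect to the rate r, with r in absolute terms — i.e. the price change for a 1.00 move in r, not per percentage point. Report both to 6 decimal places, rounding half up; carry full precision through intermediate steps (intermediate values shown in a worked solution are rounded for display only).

σ√T = 0.2039·√2.8758 = 0.345777
d₁ = (ln(S/K) + (r+σ²/2)T) / (σ√T) = (ln(42.79/49.12) + (0.0693+0.2039²/2)·2.8758) / 0.345777 = (-0.137962 + 0.259074) / 0.345777 = 0.350260
d₂ = d₁ − σ√T = 0.350260 − 0.345777 = 0.004483
e^{−rT} = e^{−0.0693·2.8758} = 0.819310
N(d₁) = 0.636928,  N(d₂) = 0.501788
Call price V = S·N(d₁) − K·e^{−rT}·N(d₂) = 27.254163 − 20.194224 = 7.059939
ρ = K·T·e^{−rT}·N(d₂) = 58.074549

price = 7.059939
ρ = 58.074549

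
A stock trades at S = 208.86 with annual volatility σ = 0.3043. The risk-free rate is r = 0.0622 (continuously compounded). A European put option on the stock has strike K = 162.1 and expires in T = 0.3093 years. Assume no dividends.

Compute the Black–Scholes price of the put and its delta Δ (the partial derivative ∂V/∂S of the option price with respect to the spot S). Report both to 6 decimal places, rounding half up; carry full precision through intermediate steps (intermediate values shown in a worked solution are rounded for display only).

σ√T = 0.3043·√0.3093 = 0.169236
d₁ = (ln(S/K) + (r+σ²/2)T) / (σ√T) = (ln(208.86/162.1) + (0.0622+0.3043²/2)·0.3093) / 0.169236 = (0.253451 + 0.033559) / 0.169236 = 1.695916
d₂ = d₁ − σ√T = 1.695916 − 0.169236 = 1.526681
e^{−rT} = e^{−0.0622·0.3093} = 0.980945
N(−d₁) = 0.044951,  N(−d₂) = 0.063420
Put price V = K·e^{−rT}·N(−d₂) − S·N(−d₁) = 10.084527 − 9.388435 = 0.696091
Δ = −N(−d₁) = -0.044951

price = 0.696091
Δ = -0.044951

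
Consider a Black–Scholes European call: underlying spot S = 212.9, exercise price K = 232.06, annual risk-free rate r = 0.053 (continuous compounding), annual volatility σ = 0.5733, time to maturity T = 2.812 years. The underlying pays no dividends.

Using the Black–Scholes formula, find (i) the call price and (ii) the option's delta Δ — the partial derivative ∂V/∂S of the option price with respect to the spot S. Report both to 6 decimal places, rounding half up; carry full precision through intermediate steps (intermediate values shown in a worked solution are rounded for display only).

price = 82.856692
Δ = 0.707492

σ√T = 0.5733·√2.812 = 0.961368
d₁ = (ln(S/K) + (r+σ²/2)T) / (σ√T) = (ln(212.9/232.06) + (0.053+0.5733²/2)·2.812) / 0.961368 = (-0.086173 + 0.611150) / 0.961368 = 0.546073
d₂ = d₁ − σ√T = 0.546073 − 0.961368 = -0.415295
e^{−rT} = e^{−0.053·2.812} = 0.861538
N(d₁) = 0.707492,  N(d₂) = 0.338963
Call price V = S·N(d₁) − K·e^{−rT}·N(d₂) = 150.625047 − 67.768355 = 82.856692
Δ = N(d₁) = 0.707492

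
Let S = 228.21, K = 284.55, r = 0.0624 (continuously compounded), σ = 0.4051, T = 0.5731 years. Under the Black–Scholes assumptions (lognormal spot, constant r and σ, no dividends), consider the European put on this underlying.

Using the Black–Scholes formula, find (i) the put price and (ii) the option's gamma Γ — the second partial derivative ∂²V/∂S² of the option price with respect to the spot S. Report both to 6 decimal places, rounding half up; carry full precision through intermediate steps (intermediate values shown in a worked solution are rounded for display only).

price = 59.150435
Γ = 0.005153

σ√T = 0.4051·√0.5731 = 0.306674
d₁ = (ln(S/K) + (r+σ²/2)T) / (σ√T) = (ln(228.21/284.55) + (0.0624+0.4051²/2)·0.5731) / 0.306674 = (-0.220643 + 0.082786) / 0.306674 = -0.449521
d₂ = d₁ − σ√T = -0.449521 − 0.306674 = -0.756196
e^{−rT} = e^{−0.0624·0.5731} = 0.964870
N(−d₁) = 0.673472,  N(−d₂) = 0.775234
Put price V = K·e^{−rT}·N(−d₂) − S·N(−d₁) = 212.843536 − 153.693101 = 59.150435
φ(d₁) = (1/√(2π))·e^{−d₁²/2} = 0.360605
Γ = φ(d₁) / (S·σ·√T) = 0.005153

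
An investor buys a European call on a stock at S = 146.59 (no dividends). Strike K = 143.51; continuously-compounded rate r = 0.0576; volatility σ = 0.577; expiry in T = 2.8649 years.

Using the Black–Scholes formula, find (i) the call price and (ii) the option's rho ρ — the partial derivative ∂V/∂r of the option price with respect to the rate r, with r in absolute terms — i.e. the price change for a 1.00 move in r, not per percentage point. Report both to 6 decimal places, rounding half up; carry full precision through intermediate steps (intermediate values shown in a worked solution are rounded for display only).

price = 63.550149
ρ = 133.513814

σ√T = 0.577·√2.8649 = 0.976631
d₁ = (ln(S/K) + (r+σ²/2)T) / (σ√T) = (ln(146.59/143.51) + (0.0576+0.577²/2)·2.8649) / 0.976631 = (0.021235 + 0.641922) / 0.976631 = 0.679025
d₂ = d₁ − σ√T = 0.679025 − 0.976631 = -0.297606
e^{−rT} = e^{−0.0576·2.8649} = 0.847878
N(d₁) = 0.751439,  N(d₂) = 0.383002
Call price V = S·N(d₁) − K·e^{−rT}·N(d₂) = 110.153456 − 46.603307 = 63.550149
ρ = K·T·e^{−rT}·N(d₂) = 133.513814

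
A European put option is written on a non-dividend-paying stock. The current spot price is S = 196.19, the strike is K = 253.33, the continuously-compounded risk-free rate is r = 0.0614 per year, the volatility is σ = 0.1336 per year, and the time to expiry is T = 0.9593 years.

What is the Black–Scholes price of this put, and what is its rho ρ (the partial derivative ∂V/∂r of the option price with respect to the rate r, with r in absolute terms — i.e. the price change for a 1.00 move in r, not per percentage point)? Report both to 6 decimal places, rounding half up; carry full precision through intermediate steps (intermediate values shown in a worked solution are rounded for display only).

σ√T = 0.1336·√0.9593 = 0.130853
d₁ = (ln(S/K) + (r+σ²/2)T) / (σ√T) = (ln(196.19/253.33) + (0.0614+0.1336²/2)·0.9593) / 0.130853 = (-0.255609 + 0.067462) / 0.130853 = -1.437851
d₂ = d₁ − σ√T = -1.437851 − 0.130853 = -1.568704
e^{−rT} = e^{−0.0614·0.9593} = 0.942800
N(−d₁) = 0.924762,  N(−d₂) = 0.941642
Put price V = K·e^{−rT}·N(−d₂) − S·N(−d₁) = 224.901240 − 181.429028 = 43.472212
ρ = −K·T·e^{−rT}·N(−d₂) = -215.747760

price = 43.472212
ρ = -215.747760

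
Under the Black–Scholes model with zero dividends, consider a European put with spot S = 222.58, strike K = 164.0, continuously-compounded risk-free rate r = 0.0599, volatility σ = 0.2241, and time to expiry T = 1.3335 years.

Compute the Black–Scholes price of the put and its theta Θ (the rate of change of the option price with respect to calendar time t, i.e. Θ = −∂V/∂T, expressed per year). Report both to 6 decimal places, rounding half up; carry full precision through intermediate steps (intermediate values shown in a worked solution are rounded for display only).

σ√T = 0.2241·√1.3335 = 0.258785
d₁ = (ln(S/K) + (r+σ²/2)T) / (σ√T) = (ln(222.58/164.0) + (0.0599+0.2241²/2)·1.3335) / 0.258785 = (0.305420 + 0.113361) / 0.258785 = 1.618263
d₂ = d₁ − σ√T = 1.618263 − 0.258785 = 1.359479
e^{−rT} = e^{−0.0599·1.3335} = 0.923230
N(−d₁) = 0.052803,  N(−d₂) = 0.086997
Put price V = K·e^{−rT}·N(−d₂) − S·N(−d₁) = 13.172268 − 11.752879 = 1.419389
φ(d₁) = (1/√(2π))·e^{−d₁²/2} = 0.107709
Θ = −S·φ(d₁)·σ/(2√T) + r·K·e^{−rT}·N(−d₂) = −2.326224 + 0.789019 = -1.537206

price = 1.419389
Θ = -1.537206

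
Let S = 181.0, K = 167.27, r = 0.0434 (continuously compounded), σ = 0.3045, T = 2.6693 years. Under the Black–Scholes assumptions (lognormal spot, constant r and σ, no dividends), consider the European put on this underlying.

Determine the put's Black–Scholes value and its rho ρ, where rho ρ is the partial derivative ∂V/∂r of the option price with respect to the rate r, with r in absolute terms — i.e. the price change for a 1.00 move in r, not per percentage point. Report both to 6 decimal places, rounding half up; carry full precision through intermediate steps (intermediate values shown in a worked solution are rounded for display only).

σ√T = 0.3045·√2.6693 = 0.497492
d₁ = (ln(S/K) + (r+σ²/2)T) / (σ√T) = (ln(181.0/167.27) + (0.0434+0.3045²/2)·2.6693) / 0.497492 = (0.078888 + 0.239597) / 0.497492 = 0.640180
d₂ = d₁ − σ√T = 0.640180 − 0.497492 = 0.142688
e^{−rT} = e^{−0.0434·2.6693} = 0.890611
N(−d₁) = 0.261028,  N(−d₂) = 0.443268
Put price V = K·e^{−rT}·N(−d₂) − S·N(−d₁) = 66.034761 − 47.246017 = 18.788744
ρ = −K·T·e^{−rT}·N(−d₂) = -176.266587

price = 18.788744
ρ = -176.266587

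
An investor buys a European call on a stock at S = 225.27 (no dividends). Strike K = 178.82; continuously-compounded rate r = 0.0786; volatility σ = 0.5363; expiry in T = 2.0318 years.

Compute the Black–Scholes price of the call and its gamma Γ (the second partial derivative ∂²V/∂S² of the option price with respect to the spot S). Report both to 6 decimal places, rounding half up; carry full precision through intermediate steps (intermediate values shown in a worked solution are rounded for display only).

price = 99.377155
Γ = 0.001555

σ√T = 0.5363·√2.0318 = 0.764449
d₁ = (ln(S/K) + (r+σ²/2)T) / (σ√T) = (ln(225.27/178.82) + (0.0786+0.5363²/2)·2.0318) / 0.764449 = (0.230920 + 0.451890) / 0.764449 = 0.893206
d₂ = d₁ − σ√T = 0.893206 − 0.764449 = 0.128758
e^{−rT} = e^{−0.0786·2.0318} = 0.852400
N(d₁) = 0.814127,  N(d₂) = 0.551225
Call price V = S·N(d₁) − K·e^{−rT}·N(d₂) = 183.398308 − 84.021153 = 99.377155
φ(d₁) = (1/√(2π))·e^{−d₁²/2} = 0.267711
Γ = φ(d₁) / (S·σ·√T) = 0.001555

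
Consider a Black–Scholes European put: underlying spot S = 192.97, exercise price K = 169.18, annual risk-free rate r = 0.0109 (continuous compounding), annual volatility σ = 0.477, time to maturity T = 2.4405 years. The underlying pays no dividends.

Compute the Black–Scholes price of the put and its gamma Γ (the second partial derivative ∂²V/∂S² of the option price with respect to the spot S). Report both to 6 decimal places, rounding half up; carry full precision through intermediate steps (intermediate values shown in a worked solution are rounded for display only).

price = 38.959989
Γ = 0.002338

σ√T = 0.477·√2.4405 = 0.745174
d₁ = (ln(S/K) + (r+σ²/2)T) / (σ√T) = (ln(192.97/169.18) + (0.0109+0.477²/2)·2.4405) / 0.745174 = (0.131571 + 0.304244) / 0.745174 = 0.584850
d₂ = d₁ − σ√T = 0.584850 − 0.745174 = -0.160324
e^{−rT} = e^{−0.0109·2.4405} = 0.973749
N(−d₁) = 0.279324,  N(−d₂) = 0.563687
Put price V = K·e^{−rT}·N(−d₂) − S·N(−d₁) = 92.861188 − 53.901199 = 38.959989
φ(d₁) = (1/√(2π))·e^{−d₁²/2} = 0.336229
Γ = φ(d₁) / (S·σ·√T) = 0.002338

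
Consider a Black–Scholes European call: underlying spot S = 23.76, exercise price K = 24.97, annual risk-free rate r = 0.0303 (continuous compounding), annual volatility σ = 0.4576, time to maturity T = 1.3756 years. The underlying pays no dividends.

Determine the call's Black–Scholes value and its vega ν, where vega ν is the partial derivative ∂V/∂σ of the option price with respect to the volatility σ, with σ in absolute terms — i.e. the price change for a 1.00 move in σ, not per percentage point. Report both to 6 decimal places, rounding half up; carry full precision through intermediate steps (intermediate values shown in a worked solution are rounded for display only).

price = 4.952310
ν = 10.765953

σ√T = 0.4576·√1.3756 = 0.536701
d₁ = (ln(S/K) + (r+σ²/2)T) / (σ√T) = (ln(23.76/24.97) + (0.0303+0.4576²/2)·1.3756) / 0.536701 = (-0.049672 + 0.185704) / 0.536701 = 0.253461
d₂ = d₁ − σ√T = 0.253461 − 0.536701 = -0.283239
e^{−rT} = e^{−0.0303·1.3756} = 0.959176
N(d₁) = 0.600044,  N(d₂) = 0.388497
Call price V = S·N(d₁) − K·e^{−rT}·N(d₂) = 14.257048 − 9.304739 = 4.952310
φ(d₁) = (1/√(2π))·e^{−d₁²/2} = 0.386331
ν = S·φ(d₁)·√T = 10.765953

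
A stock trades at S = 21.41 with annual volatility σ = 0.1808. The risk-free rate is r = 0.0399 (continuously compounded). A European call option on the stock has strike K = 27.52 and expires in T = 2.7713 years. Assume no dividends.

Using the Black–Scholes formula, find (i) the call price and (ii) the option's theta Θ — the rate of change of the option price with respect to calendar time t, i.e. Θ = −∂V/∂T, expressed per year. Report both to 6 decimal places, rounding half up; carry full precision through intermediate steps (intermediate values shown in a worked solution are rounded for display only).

σ√T = 0.1808·√2.7713 = 0.300982
d₁ = (ln(S/K) + (r+σ²/2)T) / (σ√T) = (ln(21.41/27.52) + (0.0399+0.1808²/2)·2.7713) / 0.300982 = (-0.251055 + 0.155870) / 0.300982 = -0.316248
d₂ = d₁ − σ√T = -0.316248 − 0.300982 = -0.617230
e^{−rT} = e^{−0.0399·2.7713} = 0.895319
N(d₁) = 0.375907,  N(d₂) = 0.268541
Call price V = S·N(d₁) − K·e^{−rT}·N(d₂) = 8.048168 − 6.616643 = 1.431525
φ(d₁) = (1/√(2π))·e^{−d₁²/2} = 0.379483
Θ = −S·φ(d₁)·σ/(2√T) − r·K·e^{−rT}·N(d₂) = −0.441200 − 0.264004 = -0.705204

price = 1.431525
Θ = -0.705204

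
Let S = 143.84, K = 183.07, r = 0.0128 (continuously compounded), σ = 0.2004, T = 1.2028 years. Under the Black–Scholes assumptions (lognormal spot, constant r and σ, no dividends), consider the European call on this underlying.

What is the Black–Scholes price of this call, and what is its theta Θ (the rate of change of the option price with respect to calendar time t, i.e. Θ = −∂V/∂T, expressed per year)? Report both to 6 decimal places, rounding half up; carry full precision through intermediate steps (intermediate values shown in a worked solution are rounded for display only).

σ√T = 0.2004·√1.2028 = 0.219783
d₁ = (ln(S/K) + (r+σ²/2)T) / (σ√T) = (ln(143.84/183.07) + (0.0128+0.2004²/2)·1.2028) / 0.219783 = (-0.241167 + 0.039548) / 0.219783 = -0.917354
d₂ = d₁ − σ√T = -0.917354 − 0.219783 = -1.137137
e^{−rT} = e^{−0.0128·1.2028} = 0.984722
N(d₁) = 0.179479,  N(d₂) = 0.127741
Call price V = S·N(d₁) − K·e^{−rT}·N(d₂) = 25.816218 − 23.028185 = 2.788032
φ(d₁) = (1/√(2π))·e^{−d₁²/2} = 0.261922
Θ = −S·φ(d₁)·σ/(2√T) − r·K·e^{−rT}·N(d₂) = −3.442098 − 0.294761 = -3.736859

price = 2.788032
Θ = -3.736859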